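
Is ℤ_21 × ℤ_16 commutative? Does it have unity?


Direct product ring; commutative with unity (1,1); but (1,0)·(0,1) = (0,0) gives zero divisors, so not an integral domain
Commutative: Yes
Integral domain: No
Has unity: Yes

ℤ_21 × ℤ_16: Commutative=Yes, Unity=Yes


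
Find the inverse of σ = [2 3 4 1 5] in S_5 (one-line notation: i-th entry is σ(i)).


To find σ⁻¹, swap domain and range:
σ(1) = 2 → σ⁻¹(2) = 1
σ(2) = 3 → σ⁻¹(3) = 2
σ(3) = 4 → σ⁻¹(4) = 3
σ(4) = 1 → σ⁻¹(1) = 4
σ(5) = 5 → σ⁻¹(5) = 5

σ⁻¹ = [4 1 2 3 5]


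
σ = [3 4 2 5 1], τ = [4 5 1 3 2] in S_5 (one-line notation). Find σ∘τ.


σ∘τ: apply τ first, then σ
1 →τ 4 →σ 5
2 →τ 5 →σ 1
3 →τ 1 →σ 3
4 →τ 3 →σ 2
5 →τ 2 →σ 4

σ∘τ = [5 1 3 2 4]


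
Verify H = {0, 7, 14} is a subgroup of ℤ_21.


Subgroup test for H = {0, 7, 14} in (ℤ_21, +):
(1) 0 ∈ H? Yes
(2) Closure: for all a,b ∈ H, (a+b) mod 21 ∈ H? Yes
(3) Inverses: for all a ∈ H, -a mod 21 ∈ H? Yes

Yes, H is a subgroup of ℤ_21


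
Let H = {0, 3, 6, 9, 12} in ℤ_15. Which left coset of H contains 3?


3 + H = {3 + h (mod 15) : h ∈ H}
3+0=3, 3+3=6, 3+6=9, 3+9=12, 3+12=0
3 + H = {0, 3, 6, 9, 12} = 0 + H

3 + H = {0, 3, 6, 9, 12}


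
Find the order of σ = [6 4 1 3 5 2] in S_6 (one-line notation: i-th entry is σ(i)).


Cycle decomposition: (1 6 2 4 3)
Cycle lengths: 5
Order = lcm(5) = 5

ord(σ) = 5


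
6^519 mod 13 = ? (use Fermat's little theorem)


Fermat's little theorem: if p is prime and gcd(a,p)=1, then a^(p-1) ≡ 1 (mod p)
p = 13 is prime, gcd(6,13) = 1
Reduce exponent: 519 mod 12 = 3
So 6^519 ≡ 6^3 (mod 13)
6^3 mod 13 = 8

6^519 ≡ 8 (mod 13)


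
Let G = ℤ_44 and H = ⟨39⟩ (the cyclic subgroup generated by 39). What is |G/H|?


|⟨39⟩| = n / gcd(39, 44) = 44 / 1 = 44
H is normal (ℤ_44 is abelian).
|G/H| = |G| / |H| = 44 / 44 = 1

|G/H| = 1


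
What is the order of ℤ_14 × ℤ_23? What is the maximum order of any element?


|ℤ_14 × ℤ_23| = 14 × 23 = 322
Max element order = lcm(14,23) = 322
Cyclic? Yes (gcd=1)

|ℤ_14×ℤ_23| = 322, max element order = 322


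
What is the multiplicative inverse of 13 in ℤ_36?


Use the extended Euclidean algorithm to write 1 = 13·s + 36·t; then s mod 36 is the inverse.
Euclidean algorithm:
  13 = 0·36 + 13
  36 = 2·13 + 10
  13 = 1·10 + 3
  10 = 3·3 + 1
  3 = 3·1 + 0
gcd(13,36) = 1
Back-substitution gives: 13·(-11) + 36·(4) = 1
So 13⁻¹ ≡ -11 ≡ 25 (mod 36)
Check: 13 × 25 = 325 ≡ 1 (mod 36) ✓

13⁻¹ ≡ 25 (mod 36)


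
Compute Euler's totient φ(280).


Factor n: 280 = 2^3 × 5 × 7
φ(n) = n · ∏(1 - 1/p) over distinct primes p | n
φ(280) = 280 · (1 - 1/2) · (1 - 1/5) · (1 - 1/7) = 96

φ(280) = 96


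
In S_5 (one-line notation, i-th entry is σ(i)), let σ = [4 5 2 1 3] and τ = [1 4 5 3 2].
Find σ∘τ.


σ∘τ: apply τ first, then σ
1 →τ 1 →σ 4
2 →τ 4 →σ 1
3 →τ 5 →σ 3
4 →τ 3 →σ 2
5 →τ 2 →σ 5

σ∘τ = [4 1 3 2 5]


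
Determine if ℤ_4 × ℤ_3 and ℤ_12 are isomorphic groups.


Comparing ℤ_4 × ℤ_3 and ℤ_12:
gcd(4,3) = 1, so ℤ_4 × ℤ_3 ≅ ℤ_12 (CRT)

Yes, ℤ_4 × ℤ_3 ≅ ℤ_12


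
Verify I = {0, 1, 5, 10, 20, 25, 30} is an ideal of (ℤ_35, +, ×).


Check ideal conditions for I = {0, 1, 5, 10, 20, 25, 30} in ℤ_35:
(1) I is an additive subgroup? No
(2) For r ∈ ℤ_35 and a ∈ I: r·a ∈ I? No  [counterexample: r=2, a=1, r·a mod 35 = 2 ∉ I]

No, I is not an ideal of ℤ_35


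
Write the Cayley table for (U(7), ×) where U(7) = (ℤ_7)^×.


Elements: {1, 2, 3, 4, 5, 6}
Operation: multiplication mod 7
Entry (a, b) = (a × b) mod 7

Cayley table:
  | 1 | 2 | 3 | 4 | 5 | 6
1 | 1 | 2 | 3 | 4 | 5 | 6
2 | 2 | 4 | 6 | 1 | 3 | 5
3 | 3 | 6 | 2 | 5 | 1 | 4
4 | 4 | 1 | 5 | 2 | 6 | 3
5 | 5 | 3 | 1 | 6 | 4 | 2
6 | 6 | 5 | 4 | 3 | 2 | 1


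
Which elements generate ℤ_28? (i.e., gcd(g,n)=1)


g generates ℤ_n iff gcd(g,n) = 1
Prime factors of 28: 2, 7
Generators are g ∈ {1,...,27} not divisible by any of these primes.
Generators: {1, 3, 5, 9, 11, 13, 15, 17, 19, 23, 25, 27}
Number of generators = φ(28) = 12

Generators of ℤ_28 = {1, 3, 5, 9, 11, 13, 15, 17, 19, 23, 25, 27}


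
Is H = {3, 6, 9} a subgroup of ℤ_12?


Subgroup test for H = {3, 6, 9} in (ℤ_12, +):
(1) 0 ∈ H? No
(2) Closure: for all a,b ∈ H, (a+b) mod 12 ∈ H? No  [counterexample: 3 + 9 = 0 ∉ H]
(3) Inverses: for all a ∈ H, -a mod 12 ∈ H? Yes

No, H is not a subgroup of ℤ_12


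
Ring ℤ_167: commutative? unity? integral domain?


ℤ_167 is a commutative ring with unity 1; 167 is prime, so ℤ_167 is a field (hence an integral domain)
Commutative: Yes
Integral domain: Yes
Has unity: Yes

ℤ_167: Commutative=Yes, Unity=Yes


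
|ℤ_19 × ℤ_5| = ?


|A × B| = |A| · |B|
|ℤ_19 × ℤ_5| = 19 × 5 = 95

|ℤ_19 × ℤ_5| = 95


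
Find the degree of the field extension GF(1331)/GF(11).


GF(1331) = GF(11^3), so the extension degree is 3

[GF(1331)/GF(11)] = 3


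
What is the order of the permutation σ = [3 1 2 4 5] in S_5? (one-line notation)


Cycle decomposition: (1 3 2)
Cycle lengths: 3
Order = lcm(3) = 3

ord(σ) = 3


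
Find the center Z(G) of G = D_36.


Z(G) = {g ∈ G | gx = xg for all x ∈ G}
For even n, Z(D_n) = {e, r^(n/2)}: the 180° rotation r^18 commutes with every reflection and rotation

Z(D_36) = {e, r^18}


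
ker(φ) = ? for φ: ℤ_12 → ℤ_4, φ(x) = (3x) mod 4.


Kernel = preimage of identity
ker(φ) = {x ∈ ℤ_12 : 3x ≡ 0 (mod 4)}. Since 4 | 12, φ is well-defined. The kernel is the cyclic subgroup ⟨4⟩ of ℤ_12 (order 3), i.e. {0, 4, 8}

ker(φ) = {0, 4, 8}


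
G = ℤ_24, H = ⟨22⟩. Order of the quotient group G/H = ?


|⟨22⟩| = n / gcd(22, 24) = 24 / 2 = 12
H is normal (ℤ_24 is abelian).
|G/H| = |G| / |H| = 24 / 12 = 2

|G/H| = 2


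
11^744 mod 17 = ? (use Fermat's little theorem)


Fermat's little theorem: if p is prime and gcd(a,p)=1, then a^(p-1) ≡ 1 (mod p)
p = 17 is prime, gcd(11,17) = 1
Reduce exponent: 744 mod 16 = 8
So 11^744 ≡ 11^8 (mod 17)
11^8 mod 17 = 16

11^744 ≡ 16 (mod 17)


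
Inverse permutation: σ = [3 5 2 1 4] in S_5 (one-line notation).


To find σ⁻¹, swap domain and range:
σ(1) = 3 → σ⁻¹(3) = 1
σ(2) = 5 → σ⁻¹(5) = 2
σ(3) = 2 → σ⁻¹(2) = 3
σ(4) = 1 → σ⁻¹(1) = 4
σ(5) = 4 → σ⁻¹(4) = 5

σ⁻¹ = [4 3 1 5 2]


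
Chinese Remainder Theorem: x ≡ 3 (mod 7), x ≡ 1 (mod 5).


m₁ = 7, m₂ = 5, gcd = 1, so CRT applies. M = m₁·m₂ = 35
Let M₁ = M/m₁ = 5, M₂ = M/m₂ = 7
Find y₁ ≡ M₁⁻¹ (mod m₁): 5⁻¹ ≡ 3 (mod 7)
Find y₂ ≡ M₂⁻¹ (mod m₂): 7⁻¹ ≡ 3 (mod 5)
x = a₁·M₁·y₁ + a₂·M₂·y₂ = 3·5·3 + 1·7·3 = 66
Reduce mod 35: x ≡ 31
Check: 31 mod 7 = 3 ✓, 31 mod 5 = 1 ✓

x ≡ 31 (mod 35)


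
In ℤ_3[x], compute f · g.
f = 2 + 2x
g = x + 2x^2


Expand and collect like terms; reduce coefficients mod 3:
x^0: 2·0 = 0 ≡ 0 (mod 3)
x^1: 2·1 + 2·0 = 2 ≡ 2 (mod 3)
x^2: 2·2 + 2·1 = 6 ≡ 0 (mod 3)
x^3: 2·2 = 4 ≡ 1 (mod 3)
Result: 2x + x^3

f · g = 2x + x^3


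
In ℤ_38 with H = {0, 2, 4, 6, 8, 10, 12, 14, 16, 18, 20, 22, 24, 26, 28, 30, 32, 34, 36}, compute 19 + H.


19 + H = {19 + h (mod 38) : h ∈ H}
19+0=19, 19+2=21, 19+4=23, 19+6=25, 19+8=27, 19+10=29, 19+12=31, 19+14=33, 19+16=35, 19+18=37, 19+20=1, 19+22=3, 19+24=5, 19+26=7, 19+28=9, 19+30=11, 19+32=13, 19+34=15, 19+36=17
19 + H = {1, 3, 5, 7, 9, 11, 13, 15, 17, 19, 21, 23, 25, 27, 29, 31, 33, 35, 37} = 1 + H

19 + H = {1, 3, 5, 7, 9, 11, 13, 15, 17, 19, 21, 23, 25, 27, 29, 31, 33, 35, 37}


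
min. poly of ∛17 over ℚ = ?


∛17 satisfies x³ - 17 = 0, irreducible over ℚ (no rational root; 17 is not a perfect cube)

Minimal polynomial: x³ - 17


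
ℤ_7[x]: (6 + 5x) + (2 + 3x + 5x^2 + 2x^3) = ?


Add coefficients mod 7:
x^0: 6 + 2 = 1 (mod 7)
x^1: 5 + 3 = 1 (mod 7)
x^2: 0 + 5 = 5 (mod 7)
x^3: 0 + 2 = 2 (mod 7)
Result: 1 + x + 5x^2 + 2x^3

f + g = 1 + x + 5x^2 + 2x^3


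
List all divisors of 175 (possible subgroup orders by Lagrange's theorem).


Lagrange's theorem: |H| divides |G|
|G| = 175
Divisors of 175: 1, 5, 7, 25, 35, 175

Possible subgroup orders: {1, 5, 7, 25, 35, 175}


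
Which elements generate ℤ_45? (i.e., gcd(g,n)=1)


g generates ℤ_n iff gcd(g,n) = 1
Prime factors of 45: 3, 5
Generators are g ∈ {1,...,44} not divisible by any of these primes.
Generators: {1, 2, 4, 7, 8, 11, 13, 14, 16, 17, 19, 22, 23, 26, 28, 29, 31, 32, 34, 37, 38, 41, 43, 44}
Number of generators = φ(45) = 24

Generators of ℤ_45 = {1, 2, 4, 7, 8, 11, 13, 14, 16, 17, 19, 22, 23, 26, 28, 29, 31, 32, 34, 37, 38, 41, 43, 44}


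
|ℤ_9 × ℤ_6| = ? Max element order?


|ℤ_9 × ℤ_6| = 9 × 6 = 54
Max element order = lcm(9,6) = 18
Cyclic? No (gcd=3)

|ℤ_9×ℤ_6| = 54, max element order = 18


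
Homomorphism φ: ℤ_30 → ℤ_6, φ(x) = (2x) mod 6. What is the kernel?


Kernel = preimage of identity
ker(φ) = {x ∈ ℤ_30 : 2x ≡ 0 (mod 6)}. Since 6 | 30, φ is well-defined. The kernel is the cyclic subgroup ⟨3⟩ of ℤ_30 (order 10), i.e. {0, 3, 6, 9, 12, 15, 18, 21, 24, 27}

ker(φ) = {0, 3, 6, 9, 12, 15, 18, 21, 24, 27}


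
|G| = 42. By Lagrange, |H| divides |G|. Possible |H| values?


Lagrange's theorem: |H| divides |G|
|G| = 42
Divisors of 42: 1, 2, 3, 6, 7, 14, 21, 42

Possible subgroup orders: {1, 2, 3, 6, 7, 14, 21, 42}


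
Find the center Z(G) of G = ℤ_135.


Z(G) = {g ∈ G | gx = xg for all x ∈ G}
ℤ_135 is abelian, so Z(G) = G

Z(ℤ_135) = ℤ_135


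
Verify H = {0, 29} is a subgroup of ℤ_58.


Subgroup test for H = {0, 29} in (ℤ_58, +):
(1) 0 ∈ H? Yes
(2) Closure: for all a,b ∈ H, (a+b) mod 58 ∈ H? Yes
(3) Inverses: for all a ∈ H, -a mod 58 ∈ H? Yes

Yes, H is a subgroup of ℤ_58


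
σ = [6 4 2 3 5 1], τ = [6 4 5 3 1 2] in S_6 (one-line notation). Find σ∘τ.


σ∘τ: apply τ first, then σ
1 →τ 6 →σ 1
2 →τ 4 →σ 3
3 →τ 5 →σ 5
4 →τ 3 →σ 2
5 →τ 1 →σ 6
6 →τ 2 →σ 4

σ∘τ = [1 3 5 2 6 4]


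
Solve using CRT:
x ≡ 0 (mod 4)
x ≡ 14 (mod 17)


m₁ = 4, m₂ = 17, gcd = 1, so CRT applies. M = m₁·m₂ = 68
Let M₁ = M/m₁ = 17, M₂ = M/m₂ = 4
Find y₁ ≡ M₁⁻¹ (mod m₁): 17⁻¹ ≡ 1 (mod 4)
Find y₂ ≡ M₂⁻¹ (mod m₂): 4⁻¹ ≡ 13 (mod 17)
x = a₁·M₁·y₁ + a₂·M₂·y₂ = 0·17·1 + 14·4·13 = 728
Reduce mod 68: x ≡ 48
Check: 48 mod 4 = 0 ✓, 48 mod 17 = 14 ✓

x ≡ 48 (mod 68)


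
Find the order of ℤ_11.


ℤ_n has n elements.

|ℤ_11| = 11


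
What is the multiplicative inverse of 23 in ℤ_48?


Use the extended Euclidean algorithm to write 1 = 23·s + 48·t; then s mod 48 is the inverse.
Euclidean algorithm:
  23 = 0·48 + 23
  48 = 2·23 + 2
  23 = 11·2 + 1
  2 = 2·1 + 0
gcd(23,48) = 1
Back-substitution gives: 23·(23) + 48·(-11) = 1
So 23⁻¹ ≡ 23 ≡ 23 (mod 48)
Check: 23 × 23 = 529 ≡ 1 (mod 48) ✓

23⁻¹ ≡ 23 (mod 48)


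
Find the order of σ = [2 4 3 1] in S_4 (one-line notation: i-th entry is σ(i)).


Cycle decomposition: (1 2 4)
Cycle lengths: 3
Order = lcm(3) = 3

ord(σ) = 3


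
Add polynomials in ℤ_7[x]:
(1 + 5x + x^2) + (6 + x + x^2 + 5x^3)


Add coefficients mod 7:
x^0: 1 + 6 = 0 (mod 7)
x^1: 5 + 1 = 6 (mod 7)
x^2: 1 + 1 = 2 (mod 7)
x^3: 0 + 5 = 5 (mod 7)
Result: 6x + 2x^2 + 5x^3

f + g = 6x + 2x^2 + 5x^3


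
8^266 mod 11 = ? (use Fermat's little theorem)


Fermat's little theorem: if p is prime and gcd(a,p)=1, then a^(p-1) ≡ 1 (mod p)
p = 11 is prime, gcd(8,11) = 1
Reduce exponent: 266 mod 10 = 6
So 8^266 ≡ 8^6 (mod 11)
8^6 mod 11 = 3

8^266 ≡ 3 (mod 11)


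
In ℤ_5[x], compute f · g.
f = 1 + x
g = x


Expand and collect like terms; reduce coefficients mod 5:
x^0: 1·0 = 0 ≡ 0 (mod 5)
x^1: 1·1 + 1·0 = 1 ≡ 1 (mod 5)
x^2: 1·1 = 1 ≡ 1 (mod 5)
Result: x + x^2

f · g = x + x^2


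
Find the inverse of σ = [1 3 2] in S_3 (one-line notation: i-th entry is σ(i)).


To find σ⁻¹, swap domain and range:
σ(1) = 1 → σ⁻¹(1) = 1
σ(2) = 3 → σ⁻¹(3) = 2
σ(3) = 2 → σ⁻¹(2) = 3

σ⁻¹ = [1 3 2]


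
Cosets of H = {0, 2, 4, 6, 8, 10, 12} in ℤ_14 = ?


H = {0, 2, 4, 6, 8, 10, 12}, |H| = 7
Number of cosets = |G|/|H| = 14/7 = 2
0 + H = {0, 2, 4, 6, 8, 10, 12}
1 + H = {1, 3, 5, 7, 9, 11, 13}

Cosets: 0+H={0,2,4,6,8,10,12}; 1+H={1,3,5,7,9,11,13}


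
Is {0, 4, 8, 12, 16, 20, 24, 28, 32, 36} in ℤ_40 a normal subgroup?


H = {0, 4, 8, 12, 16, 20, 24, 28, 32, 36} in ℤ_40
ℤ_40 is abelian; every subgroup of an abelian group is normal

Yes, normal subgroup


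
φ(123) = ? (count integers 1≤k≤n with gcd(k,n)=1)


Factor n: 123 = 3 × 41
φ(n) = n · ∏(1 - 1/p) over distinct primes p | n
φ(123) = 123 · (1 - 1/3) · (1 - 1/41) = 80

φ(123) = 80


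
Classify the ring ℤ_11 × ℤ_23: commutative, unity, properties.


Direct product ring; commutative with unity (1,1); but (1,0)·(0,1) = (0,0) gives zero divisors, so not an integral domain
Commutative: Yes
Integral domain: No
Has unity: Yes

ℤ_11 × ℤ_23: Commutative=Yes, Unity=Yes


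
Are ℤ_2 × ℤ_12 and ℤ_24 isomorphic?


Comparing ℤ_2 × ℤ_12 and ℤ_24:
gcd(2,12) = 2 ≠ 1. Max element order in ℤ_2×ℤ_12 is lcm(2,12) = 12 < 24, so it has no element of order 24

No, ℤ_2 × ℤ_12 ≇ ℤ_24


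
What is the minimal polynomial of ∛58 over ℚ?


∛58 satisfies x³ - 58 = 0, irreducible over ℚ (no rational root; 58 is not a perfect cube)

Minimal polynomial: x³ - 58


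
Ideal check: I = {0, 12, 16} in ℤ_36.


Check ideal conditions for I = {0, 12, 16} in ℤ_36:
(1) I is an additive subgroup? No
(2) For r ∈ ℤ_36 and a ∈ I: r·a ∈ I? No  [counterexample: r=2, a=12, r·a mod 36 = 24 ∉ I]

No, I is not an ideal of ℤ_36


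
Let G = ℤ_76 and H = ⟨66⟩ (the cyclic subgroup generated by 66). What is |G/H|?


|⟨66⟩| = n / gcd(66, 76) = 76 / 2 = 38
H is normal (ℤ_76 is abelian).
|G/H| = |G| / |H| = 76 / 38 = 2

|G/H| = 2


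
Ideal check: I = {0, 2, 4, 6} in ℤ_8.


Check ideal conditions for I = {0, 2, 4, 6} in ℤ_8:
(1) I is an additive subgroup? Yes
(2) For r ∈ ℤ_8 and a ∈ I: r·a ∈ I? Yes

Yes, I is an ideal of ℤ_8


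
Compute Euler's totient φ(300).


Factor n: 300 = 2^2 × 3 × 5^2
φ(n) = n · ∏(1 - 1/p) over distinct primes p | n
φ(300) = 300 · (1 - 1/2) · (1 - 1/3) · (1 - 1/5) = 80

φ(300) = 80


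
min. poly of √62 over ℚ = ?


√62 satisfies x² - 62 = 0, irreducible over ℚ since 62 is squarefree

Minimal polynomial: x² - 62


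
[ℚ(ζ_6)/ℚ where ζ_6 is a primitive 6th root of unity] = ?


[ℚ(ζ_n):ℚ] = deg Φ_n(x) = φ(n). Here φ(6) = 2

[ℚ(ζ_6)/ℚ where ζ_6 is a primitive 6th root of unity] = 2


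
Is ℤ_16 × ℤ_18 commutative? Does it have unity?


Direct product ring; commutative with unity (1,1); but (1,0)·(0,1) = (0,0) gives zero divisors, so not an integral domain
Commutative: Yes
Integral domain: No
Has unity: Yes

ℤ_16 × ℤ_18: Commutative=Yes, Unity=Yes


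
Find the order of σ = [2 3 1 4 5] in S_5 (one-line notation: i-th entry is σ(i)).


Cycle decomposition: (1 2 3)
Cycle lengths: 3
Order = lcm(3) = 3

ord(σ) = 3


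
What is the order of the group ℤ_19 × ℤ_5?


|A × B| = |A| · |B|
|ℤ_19 × ℤ_5| = 19 × 5 = 95

|ℤ_19 × ℤ_5| = 95


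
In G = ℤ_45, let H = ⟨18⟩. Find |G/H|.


|⟨18⟩| = n / gcd(18, 45) = 45 / 9 = 5
H is normal (ℤ_45 is abelian).
|G/H| = |G| / |H| = 45 / 5 = 9

|G/H| = 9


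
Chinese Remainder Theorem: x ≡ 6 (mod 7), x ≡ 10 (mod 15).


m₁ = 7, m₂ = 15, gcd = 1, so CRT applies. M = m₁·m₂ = 105
Let M₁ = M/m₁ = 15, M₂ = M/m₂ = 7
Find y₁ ≡ M₁⁻¹ (mod m₁): 15⁻¹ ≡ 1 (mod 7)
Find y₂ ≡ M₂⁻¹ (mod m₂): 7⁻¹ ≡ 13 (mod 15)
x = a₁·M₁·y₁ + a₂·M₂·y₂ = 6·15·1 + 10·7·13 = 1000
Reduce mod 105: x ≡ 55
Check: 55 mod 7 = 6 ✓, 55 mod 15 = 10 ✓

x ≡ 55 (mod 105)


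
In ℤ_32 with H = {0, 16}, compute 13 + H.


13 + H = {13 + h (mod 32) : h ∈ H}
13+0=13, 13+16=29

13 + H = {13, 29}


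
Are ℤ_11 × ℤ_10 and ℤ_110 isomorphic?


Comparing ℤ_11 × ℤ_10 and ℤ_110:
gcd(11,10) = 1, so ℤ_11 × ℤ_10 ≅ ℤ_110 (CRT)

Yes, ℤ_11 × ℤ_10 ≅ ℤ_110


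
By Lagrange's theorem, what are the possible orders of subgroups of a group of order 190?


Lagrange's theorem: |H| divides |G|
|G| = 190
Divisors of 190: 1, 2, 5, 10, 19, 38, 95, 190

Possible subgroup orders: {1, 2, 5, 10, 19, 38, 95, 190}


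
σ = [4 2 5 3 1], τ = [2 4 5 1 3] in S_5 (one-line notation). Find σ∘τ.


σ∘τ: apply τ first, then σ
1 →τ 2 →σ 2
2 →τ 4 →σ 3
3 →τ 5 →σ 1
4 →τ 1 →σ 4
5 →τ 3 →σ 5

σ∘τ = [2 3 1 4 5]


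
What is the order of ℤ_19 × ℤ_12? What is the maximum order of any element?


|ℤ_19 × ℤ_12| = 19 × 12 = 228
Max element order = lcm(19,12) = 228
Cyclic? Yes (gcd=1)

|ℤ_19×ℤ_12| = 228, max element order = 228


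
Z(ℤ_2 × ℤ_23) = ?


Z(G) = {g ∈ G | gx = xg for all x ∈ G}
Direct product of abelian groups is abelian, so Z(G) = G

Z(ℤ_2 × ℤ_23) = ℤ_2 × ℤ_23


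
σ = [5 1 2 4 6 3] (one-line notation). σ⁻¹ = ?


To find σ⁻¹, swap domain and range:
σ(1) = 5 → σ⁻¹(5) = 1
σ(2) = 1 → σ⁻¹(1) = 2
σ(3) = 2 → σ⁻¹(2) = 3
σ(4) = 4 → σ⁻¹(4) = 4
σ(5) = 6 → σ⁻¹(6) = 5
σ(6) = 3 → σ⁻¹(3) = 6

σ⁻¹ = [2 3 6 4 1 5]


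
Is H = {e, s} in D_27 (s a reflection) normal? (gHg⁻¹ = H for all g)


H = {e, s} in D_27 (s a reflection)
r·s·r⁻¹ = sr⁻² ≠ s for n ≥ 3, so {e, s} is not closed under conjugation

No, not a normal subgroup


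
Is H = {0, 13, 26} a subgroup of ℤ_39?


Subgroup test for H = {0, 13, 26} in (ℤ_39, +):
(1) 0 ∈ H? Yes
(2) Closure: for all a,b ∈ H, (a+b) mod 39 ∈ H? Yes
(3) Inverses: for all a ∈ H, -a mod 39 ∈ H? Yes

Yes, H is a subgroup of ℤ_39


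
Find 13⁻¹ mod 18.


Use the extended Euclidean algorithm to write 1 = 13·s + 18·t; then s mod 18 is the inverse.
Euclidean algorithm:
  13 = 0·18 + 13
  18 = 1·13 + 5
  13 = 2·5 + 3
  5 = 1·3 + 2
  3 = 1·2 + 1
  2 = 2·1 + 0
gcd(13,18) = 1
Back-substitution gives: 13·(7) + 18·(-5) = 1
So 13⁻¹ ≡ 7 ≡ 7 (mod 18)
Check: 13 × 7 = 91 ≡ 1 (mod 18) ✓

13⁻¹ ≡ 7 (mod 18)


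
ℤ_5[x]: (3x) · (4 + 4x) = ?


Expand and collect like terms; reduce coefficients mod 5:
x^0: 0·4 = 0 ≡ 0 (mod 5)
x^1: 0·4 + 3·4 = 12 ≡ 2 (mod 5)
x^2: 3·4 = 12 ≡ 2 (mod 5)
Result: 2x + 2x^2

f · g = 2x + 2x^2


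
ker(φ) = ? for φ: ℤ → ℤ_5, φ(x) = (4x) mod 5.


Kernel = preimage of identity
ker(φ) = {x ∈ ℤ : 4x ≡ 0 (mod 5)}. gcd(4,5) = 1, so 4x ≡ 0 (mod 5) ⟺ x ≡ 0 (mod 5/1 = 5). Hence ker(φ) = 5ℤ

ker(φ) = 5ℤ


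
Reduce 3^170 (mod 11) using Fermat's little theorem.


Fermat's little theorem: if p is prime and gcd(a,p)=1, then a^(p-1) ≡ 1 (mod p)
p = 11 is prime, gcd(3,11) = 1
Reduce exponent: 170 mod 10 = 0
So 3^170 ≡ 3^0 (mod 11)
3^0 = 1

3^170 ≡ 1 (mod 11)


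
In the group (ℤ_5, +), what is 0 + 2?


Operation: addition mod 5
0 + 2 = (a + b) mod 5 with a = 0, b = 2

0 + 2 = 2


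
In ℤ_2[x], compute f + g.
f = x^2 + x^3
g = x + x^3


Add coefficients mod 2:
x^0: 0 + 0 = 0 (mod 2)
x^1: 0 + 1 = 1 (mod 2)
x^2: 1 + 0 = 1 (mod 2)
x^3: 1 + 1 = 0 (mod 2)
Result: x + x^2

f + g = x + x^2


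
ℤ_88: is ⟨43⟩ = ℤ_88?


g generates ℤ_n iff gcd(g, n) = 1
gcd(43, 88) = 1
Since gcd = 1, 43 is a generator.

Yes, 43 generates ℤ_88


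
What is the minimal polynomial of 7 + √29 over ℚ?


Let α = 7 + √29. Then α - 7 = √29, so (α - 7)² = 29, giving α² - 14α + 20 = 0. Degree 2 and α ∉ ℚ, so this is the minimal polynomial.

Minimal polynomial: x² - 14x + 20


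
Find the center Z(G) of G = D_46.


Z(G) = {g ∈ G | gx = xg for all x ∈ G}
For even n, Z(D_n) = {e, r^(n/2)}: the 180° rotation r^23 commutes with every reflection and rotation

Z(D_46) = {e, r^23}


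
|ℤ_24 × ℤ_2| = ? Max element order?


|ℤ_24 × ℤ_2| = 24 × 2 = 48
Max element order = lcm(24,2) = 24
Cyclic? No (gcd=2)

|ℤ_24×ℤ_2| = 48, max element order = 24


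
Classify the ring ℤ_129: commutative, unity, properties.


ℤ_129 is a commutative ring with unity 1; 129 = 3×43 is composite, so 3·43 ≡ 0 gives zero divisors (not an integral domain)
Commutative: Yes
Integral domain: No
Has unity: Yes

ℤ_129: Commutative=Yes, Unity=Yes


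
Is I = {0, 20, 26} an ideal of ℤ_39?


Check ideal conditions for I = {0, 20, 26} in ℤ_39:
(1) I is an additive subgroup? No
(2) For r ∈ ℤ_39 and a ∈ I: r·a ∈ I? No  [counterexample: r=2, a=20, r·a mod 39 = 1 ∉ I]

No, I is not an ideal of ℤ_39


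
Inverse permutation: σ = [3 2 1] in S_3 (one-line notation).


To find σ⁻¹, swap domain and range:
σ(1) = 3 → σ⁻¹(3) = 1
σ(2) = 2 → σ⁻¹(2) = 2
σ(3) = 1 → σ⁻¹(1) = 3

σ⁻¹ = [3 2 1]


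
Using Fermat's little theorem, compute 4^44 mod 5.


Fermat's little theorem: if p is prime and gcd(a,p)=1, then a^(p-1) ≡ 1 (mod p)
p = 5 is prime, gcd(4,5) = 1
Reduce exponent: 44 mod 4 = 0
So 4^44 ≡ 4^0 (mod 5)
4^0 = 1

4^44 ≡ 1 (mod 5)


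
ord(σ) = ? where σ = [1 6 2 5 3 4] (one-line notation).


Cycle decomposition: (2 6 4 5 3)
Cycle lengths: 5
Order = lcm(5) = 5

ord(σ) = 5


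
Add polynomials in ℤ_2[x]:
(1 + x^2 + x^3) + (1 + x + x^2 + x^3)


Add coefficients mod 2:
x^0: 1 + 1 = 0 (mod 2)
x^1: 0 + 1 = 1 (mod 2)
x^2: 1 + 1 = 0 (mod 2)
x^3: 1 + 1 = 0 (mod 2)
Result: x

f + g = x


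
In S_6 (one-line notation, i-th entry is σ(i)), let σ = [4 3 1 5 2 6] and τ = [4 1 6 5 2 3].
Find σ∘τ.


σ∘τ: apply τ first, then σ
1 →τ 4 →σ 5
2 →τ 1 →σ 4
3 →τ 6 →σ 6
4 →τ 5 →σ 2
5 →τ 2 →σ 3
6 →τ 3 →σ 1

σ∘τ = [5 4 6 2 3 1]


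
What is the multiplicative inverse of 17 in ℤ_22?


Use the extended Euclidean algorithm to write 1 = 17·s + 22·t; then s mod 22 is the inverse.
Euclidean algorithm:
  17 = 0·22 + 17
  22 = 1·17 + 5
  17 = 3·5 + 2
  5 = 2·2 + 1
  2 = 2·1 + 0
gcd(17,22) = 1
Back-substitution gives: 17·(-9) + 22·(7) = 1
So 17⁻¹ ≡ -9 ≡ 13 (mod 22)
Check: 17 × 13 = 221 ≡ 1 (mod 22) ✓

17⁻¹ ≡ 13 (mod 22)


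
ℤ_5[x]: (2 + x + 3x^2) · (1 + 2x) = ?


Expand and collect like terms; reduce coefficients mod 5:
x^0: 2·1 = 2 ≡ 2 (mod 5)
x^1: 2·2 + 1·1 = 5 ≡ 0 (mod 5)
x^2: 1·2 + 3·1 = 5 ≡ 0 (mod 5)
x^3: 3·2 = 6 ≡ 1 (mod 5)
Result: 2 + x^3

f · g = 2 + x^3


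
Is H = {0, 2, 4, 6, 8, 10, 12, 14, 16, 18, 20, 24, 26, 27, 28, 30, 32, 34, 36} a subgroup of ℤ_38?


Subgroup test for H = {0, 2, 4, 6, 8, 10, 12, 14, 16, 18, 20, 24, 26, 27, 28, 30, 32, 34, 36} in (ℤ_38, +):
(1) 0 ∈ H? Yes
(2) Closure: for all a,b ∈ H, (a+b) mod 38 ∈ H? No  [counterexample: 2 + 20 = 22 ∉ H]
(3) Inverses: for all a ∈ H, -a mod 38 ∈ H? No

No, H is not a subgroup of ℤ_38


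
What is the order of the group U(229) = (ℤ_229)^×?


U(n) is the group of units mod n; |U(n)| = φ(n)
|U(229)| = φ(229) = 228

|U(229) = (ℤ_229)^×| = 228


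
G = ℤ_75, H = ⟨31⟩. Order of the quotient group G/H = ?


|⟨31⟩| = n / gcd(31, 75) = 75 / 1 = 75
H is normal (ℤ_75 is abelian).
|G/H| = |G| / |H| = 75 / 75 = 1

|G/H| = 1


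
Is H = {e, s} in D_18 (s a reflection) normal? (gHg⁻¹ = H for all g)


H = {e, s} in D_18 (s a reflection)
r·s·r⁻¹ = sr⁻² ≠ s for n ≥ 3, so {e, s} is not closed under conjugation

No, not a normal subgroup


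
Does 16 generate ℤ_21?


g generates ℤ_n iff gcd(g, n) = 1
gcd(16, 21) = 1
Since gcd = 1, 16 is a generator.

Yes, 16 generates ℤ_21


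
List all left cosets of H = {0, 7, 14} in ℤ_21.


H = {0, 7, 14}, |H| = 3
Number of cosets = |G|/|H| = 21/3 = 7
0 + H = {0, 7, 14}
1 + H = {1, 8, 15}
2 + H = {2, 9, 16}
3 + H = {3, 10, 17}
4 + H = {4, 11, 18}
5 + H = {5, 12, 19}
6 + H = {6, 13, 20}

Cosets: 0+H={0,7,14}; 1+H={1,8,15}; 2+H={2,9,16}; 3+H={3,10,17}; 4+H={4,11,18}; 5+H={5,12,19}; 6+H={6,13,20}


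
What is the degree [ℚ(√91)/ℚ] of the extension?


√91 has minimal polynomial x² - 91 (irreducible over ℚ since 91 is squarefree)

[ℚ(√91)/ℚ] = 2


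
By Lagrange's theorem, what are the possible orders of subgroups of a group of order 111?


Lagrange's theorem: |H| divides |G|
|G| = 111
Divisors of 111: 1, 3, 37, 111

Possible subgroup orders: {1, 3, 37, 111}


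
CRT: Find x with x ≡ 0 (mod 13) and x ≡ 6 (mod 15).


m₁ = 13, m₂ = 15, gcd = 1, so CRT applies. M = m₁·m₂ = 195
Let M₁ = M/m₁ = 15, M₂ = M/m₂ = 13
Find y₁ ≡ M₁⁻¹ (mod m₁): 15⁻¹ ≡ 7 (mod 13)
Find y₂ ≡ M₂⁻¹ (mod m₂): 13⁻¹ ≡ 7 (mod 15)
x = a₁·M₁·y₁ + a₂·M₂·y₂ = 0·15·7 + 6·13·7 = 546
Reduce mod 195: x ≡ 156
Check: 156 mod 13 = 0 ✓, 156 mod 15 = 6 ✓

x ≡ 156 (mod 195)


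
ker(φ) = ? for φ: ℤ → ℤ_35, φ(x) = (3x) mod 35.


Kernel = preimage of identity
ker(φ) = {x ∈ ℤ : 3x ≡ 0 (mod 35)}. gcd(3,35) = 1, so 3x ≡ 0 (mod 35) ⟺ x ≡ 0 (mod 35/1 = 35). Hence ker(φ) = 35ℤ

ker(φ) = 35ℤ


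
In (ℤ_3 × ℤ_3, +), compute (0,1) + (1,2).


Operation: componentwise addition mod (3, 3)
(0,1) + (1,2) = ((a₁+b₁) mod 3, (a₂+b₂) mod 3) with a = (0,1), b = (1,2)

(0,1) + (1,2) = (1,0)


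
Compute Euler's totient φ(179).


Factor n: 179 = 179
φ(n) = n · ∏(1 - 1/p) over distinct primes p | n
φ(179) = 179 · (1 - 1/179) = 178

φ(179) = 178


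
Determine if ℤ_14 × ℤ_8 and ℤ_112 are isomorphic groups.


Comparing ℤ_14 × ℤ_8 and ℤ_112:
gcd(14,8) = 2 ≠ 1. Max element order in ℤ_14×ℤ_8 is lcm(14,8) = 56 < 112, so it has no element of order 112

No, ℤ_14 × ℤ_8 ≇ ℤ_112


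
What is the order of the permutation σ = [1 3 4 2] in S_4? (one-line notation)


Cycle decomposition: (2 3 4)
Cycle lengths: 3
Order = lcm(3) = 3

ord(σ) = 3


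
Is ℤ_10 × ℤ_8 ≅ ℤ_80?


Comparing ℤ_10 × ℤ_8 and ℤ_80:
gcd(10,8) = 2 ≠ 1. Max element order in ℤ_10×ℤ_8 is lcm(10,8) = 40 < 80, so it has no element of order 80

No, ℤ_10 × ℤ_8 ≇ ℤ_80


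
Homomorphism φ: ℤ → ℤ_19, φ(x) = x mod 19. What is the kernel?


Kernel = preimage of identity
ker(φ) = {x ∈ ℤ : x ≡ 0 (mod 19)} = 19ℤ = {0, ±19, ±38, ...}

ker(φ) = 19ℤ


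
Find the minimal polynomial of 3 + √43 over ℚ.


Let α = 3 + √43. Then α - 3 = √43, so (α - 3)² = 43, giving α² - 6α - 34 = 0. Degree 2 and α ∉ ℚ, so this is the minimal polynomial.

Minimal polynomial: x² - 6x - 34


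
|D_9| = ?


|D_n| = 2n (n rotations and n reflections)
|D_9| = 2×9 = 18

|D_9| = 18


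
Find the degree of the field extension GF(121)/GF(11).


GF(121) = GF(11^2), so the extension degree is 2

[GF(121)/GF(11)] = 2


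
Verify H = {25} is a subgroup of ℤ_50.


Subgroup test for H = {25} in (ℤ_50, +):
(1) 0 ∈ H? No
(2) Closure: for all a,b ∈ H, (a+b) mod 50 ∈ H? No  [counterexample: 25 + 25 = 0 ∉ H]
(3) Inverses: for all a ∈ H, -a mod 50 ∈ H? Yes

No, H is not a subgroup of ℤ_50


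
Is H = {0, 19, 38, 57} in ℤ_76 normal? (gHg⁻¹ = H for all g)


H = {0, 19, 38, 57} in ℤ_76
ℤ_76 is abelian; every subgroup of an abelian group is normal

Yes, normal subgroup


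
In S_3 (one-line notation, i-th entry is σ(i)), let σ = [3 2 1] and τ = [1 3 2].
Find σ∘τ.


σ∘τ: apply τ first, then σ
1 →τ 1 →σ 3
2 →τ 3 →σ 1
3 →τ 2 →σ 2

σ∘τ = [3 1 2]


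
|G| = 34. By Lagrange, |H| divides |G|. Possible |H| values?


Lagrange's theorem: |H| divides |G|
|G| = 34
Divisors of 34: 1, 2, 17, 34

Possible subgroup orders: {1, 2, 17, 34}


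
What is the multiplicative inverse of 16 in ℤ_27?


Use the extended Euclidean algorithm to write 1 = 16·s + 27·t; then s mod 27 is the inverse.
Euclidean algorithm:
  16 = 0·27 + 16
  27 = 1·16 + 11
  16 = 1·11 + 5
  11 = 2·5 + 1
  5 = 5·1 + 0
gcd(16,27) = 1
Back-substitution gives: 16·(-5) + 27·(3) = 1
So 16⁻¹ ≡ -5 ≡ 22 (mod 27)
Check: 16 × 22 = 352 ≡ 1 (mod 27) ✓

16⁻¹ ≡ 22 (mod 27)


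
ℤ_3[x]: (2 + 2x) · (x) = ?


Expand and collect like terms; reduce coefficients mod 3:
x^0: 2·0 = 0 ≡ 0 (mod 3)
x^1: 2·1 + 2·0 = 2 ≡ 2 (mod 3)
x^2: 2·1 = 2 ≡ 2 (mod 3)
Result: 2x + 2x^2

f · g = 2x + 2x^2


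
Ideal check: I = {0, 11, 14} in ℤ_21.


Check ideal conditions for I = {0, 11, 14} in ℤ_21:
(1) I is an additive subgroup? No
(2) For r ∈ ℤ_21 and a ∈ I: r·a ∈ I? No  [counterexample: r=2, a=11, r·a mod 21 = 1 ∉ I]

No, I is not an ideal of ℤ_21


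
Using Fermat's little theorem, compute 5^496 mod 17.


Fermat's little theorem: if p is prime and gcd(a,p)=1, then a^(p-1) ≡ 1 (mod p)
p = 17 is prime, gcd(5,17) = 1
Reduce exponent: 496 mod 16 = 0
So 5^496 ≡ 5^0 (mod 17)
5^0 = 1

5^496 ≡ 1 (mod 17)


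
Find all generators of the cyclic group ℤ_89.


g generates ℤ_n iff gcd(g,n) = 1
Prime factors of 89: 89
Generators are g ∈ {1,...,88} not divisible by any of these primes.
Generators: {1, 2, 3, 4, 5, 6, 7, 8, 9, 10, 11, 12, 13, 14, 15, 16, 17, 18, 19, 20, 21, 22, 23, 24, 25, 26, 27, 28, 29, 30, 31, 32, 33, 34, 35, 36, 37, 38, 39, 40, 41, 42, 43, 44, 45, 46, 47, 48, 49, 50, 51, 52, 53, 54, 55, 56, 57, 58, 59, 60, 61, 62, 63, 64, 65, 66, 67, 68, 69, 70, 71, 72, 73, 74, 75, 76, 77, 78, 79, 80, 81, 82, 83, 84, 85, 86, 87, 88}
Number of generators = φ(89) = 88

Generators of ℤ_89 = {1, 2, 3, 4, 5, 6, 7, 8, 9, 10, 11, 12, 13, 14, 15, 16, 17, 18, 19, 20, 21, 22, 23, 24, 25, 26, 27, 28, 29, 30, 31, 32, 33, 34, 35, 36, 37, 38, 39, 40, 41, 42, 43, 44, 45, 46, 47, 48, 49, 50, 51, 52, 53, 54, 55, 56, 57, 58, 59, 60, 61, 62, 63, 64, 65, 66, 67, 68, 69, 70, 71, 72, 73, 74, 75, 76, 77, 78, 79, 80, 81, 82, 83, 84, 85, 86, 87, 88}


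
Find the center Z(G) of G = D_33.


Z(G) = {g ∈ G | gx = xg for all x ∈ G}
For odd n, Z(D_n) = {e}: no nontrivial rotation commutes with all reflections

Z(D_33) = {e}


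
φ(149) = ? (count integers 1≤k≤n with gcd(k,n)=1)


Factor n: 149 = 149
φ(n) = n · ∏(1 - 1/p) over distinct primes p | n
φ(149) = 149 · (1 - 1/149) = 148

φ(149) = 148


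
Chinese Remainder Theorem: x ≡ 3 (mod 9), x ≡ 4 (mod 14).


m₁ = 9, m₂ = 14, gcd = 1, so CRT applies. M = m₁·m₂ = 126
Let M₁ = M/m₁ = 14, M₂ = M/m₂ = 9
Find y₁ ≡ M₁⁻¹ (mod m₁): 14⁻¹ ≡ 2 (mod 9)
Find y₂ ≡ M₂⁻¹ (mod m₂): 9⁻¹ ≡ 11 (mod 14)
x = a₁·M₁·y₁ + a₂·M₂·y₂ = 3·14·2 + 4·9·11 = 480
Reduce mod 126: x ≡ 102
Check: 102 mod 9 = 3 ✓, 102 mod 14 = 4 ✓

x ≡ 102 (mod 126)


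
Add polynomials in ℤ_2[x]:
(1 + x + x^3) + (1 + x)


Add coefficients mod 2:
x^0: 1 + 1 = 0 (mod 2)
x^1: 1 + 1 = 0 (mod 2)
x^2: 0 + 0 = 0 (mod 2)
x^3: 1 + 0 = 1 (mod 2)
Result: x^3

f + g = x^3


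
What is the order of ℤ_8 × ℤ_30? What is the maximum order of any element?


|ℤ_8 × ℤ_30| = 8 × 30 = 240
Max element order = lcm(8,30) = 120
Cyclic? No (gcd=2)

|ℤ_8×ℤ_30| = 240, max element order = 120


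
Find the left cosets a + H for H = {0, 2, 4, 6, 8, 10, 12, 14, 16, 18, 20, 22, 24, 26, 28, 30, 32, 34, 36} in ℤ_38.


H = {0, 2, 4, 6, 8, 10, 12, 14, 16, 18, 20, 22, 24, 26, 28, 30, 32, 34, 36}, |H| = 19
Number of cosets = |G|/|H| = 38/19 = 2
0 + H = {0, 2, 4, 6, 8, 10, 12, 14, 16, 18, 20, 22, 24, 26, 28, 30, 32, 34, 36}
1 + H = {1, 3, 5, 7, 9, 11, 13, 15, 17, 19, 21, 23, 25, 27, 29, 31, 33, 35, 37}

Cosets: 0+H={0,2,4,6,8,10,12,14,16,18,20,22,24,26,28,30,32,34,36}; 1+H={1,3,5,7,9,11,13,15,17,19,21,23,25,27,29,31,33,35,37}


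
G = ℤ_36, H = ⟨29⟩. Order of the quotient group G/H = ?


|⟨29⟩| = n / gcd(29, 36) = 36 / 1 = 36
H is normal (ℤ_36 is abelian).
|G/H| = |G| / |H| = 36 / 36 = 1

|G/H| = 1


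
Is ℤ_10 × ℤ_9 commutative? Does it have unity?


Direct product ring; commutative with unity (1,1); but (1,0)·(0,1) = (0,0) gives zero divisors, so not an integral domain
Commutative: Yes
Integral domain: No
Has unity: Yes

ℤ_10 × ℤ_9: Commutative=Yes, Unity=Yes


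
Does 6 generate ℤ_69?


g generates ℤ_n iff gcd(g, n) = 1
gcd(6, 69) = 3
Since gcd = 3 ≠ 1, ⟨6⟩ has order 23 < 69, so 6 is not a generator.

No, 6 does not generate ℤ_69


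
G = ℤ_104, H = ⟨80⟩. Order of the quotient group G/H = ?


|⟨80⟩| = n / gcd(80, 104) = 104 / 8 = 13
H is normal (ℤ_104 is abelian).
|G/H| = |G| / |H| = 104 / 13 = 8

|G/H| = 8


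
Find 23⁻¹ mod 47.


Use the extended Euclidean algorithm to write 1 = 23·s + 47·t; then s mod 47 is the inverse.
Euclidean algorithm:
  23 = 0·47 + 23
  47 = 2·23 + 1
  23 = 23·1 + 0
gcd(23,47) = 1
Back-substitution gives: 23·(-2) + 47·(1) = 1
So 23⁻¹ ≡ -2 ≡ 45 (mod 47)
Check: 23 × 45 = 1035 ≡ 1 (mod 47) ✓

23⁻¹ ≡ 45 (mod 47)


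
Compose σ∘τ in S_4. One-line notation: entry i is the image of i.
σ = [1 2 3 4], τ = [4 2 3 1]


σ∘τ: apply τ first, then σ
1 →τ 4 →σ 4
2 →τ 2 →σ 2
3 →τ 3 →σ 3
4 →τ 1 →σ 1

σ∘τ = [4 2 3 1]


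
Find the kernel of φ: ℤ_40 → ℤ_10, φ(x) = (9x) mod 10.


Kernel = preimage of identity
ker(φ) = {x ∈ ℤ_40 : 9x ≡ 0 (mod 10)}. Since 10 | 40, φ is well-defined. The kernel is the cyclic subgroup ⟨10⟩ of ℤ_40 (order 4), i.e. {0, 10, 20, 30}

ker(φ) = {0, 10, 20, 30}


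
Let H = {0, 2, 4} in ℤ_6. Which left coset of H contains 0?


0 + H = {0 + h (mod 6) : h ∈ H}
0+0=0, 0+2=2, 0+4=4

0 + H = {0, 2, 4}


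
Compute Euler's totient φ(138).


Factor n: 138 = 2 × 3 × 23
φ(n) = n · ∏(1 - 1/p) over distinct primes p | n
φ(138) = 138 · (1 - 1/2) · (1 - 1/3) · (1 - 1/23) = 44

φ(138) = 44


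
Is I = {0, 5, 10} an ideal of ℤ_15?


Check ideal conditions for I = {0, 5, 10} in ℤ_15:
(1) I is an additive subgroup? Yes
(2) For r ∈ ℤ_15 and a ∈ I: r·a ∈ I? Yes

Yes, I is an ideal of ℤ_15


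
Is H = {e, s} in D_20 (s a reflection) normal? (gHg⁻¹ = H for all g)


H = {e, s} in D_20 (s a reflection)
r·s·r⁻¹ = sr⁻² ≠ s for n ≥ 3, so {e, s} is not closed under conjugation

No, not a normal subgroup


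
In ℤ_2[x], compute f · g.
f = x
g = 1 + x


Expand and collect like terms; reduce coefficients mod 2:
x^0: 0·1 = 0 ≡ 0 (mod 2)
x^1: 0·1 + 1·1 = 1 ≡ 1 (mod 2)
x^2: 1·1 = 1 ≡ 1 (mod 2)
Result: x + x^2

f · g = x + x^2


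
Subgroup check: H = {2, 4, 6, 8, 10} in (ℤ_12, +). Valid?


Subgroup test for H = {2, 4, 6, 8, 10} in (ℤ_12, +):
(1) 0 ∈ H? No
(2) Closure: for all a,b ∈ H, (a+b) mod 12 ∈ H? No  [counterexample: 2 + 10 = 0 ∉ H]
(3) Inverses: for all a ∈ H, -a mod 12 ∈ H? Yes

No, H is not a subgroup of ℤ_12


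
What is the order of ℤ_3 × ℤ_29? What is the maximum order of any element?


|ℤ_3 × ℤ_29| = 3 × 29 = 87
Max element order = lcm(3,29) = 87
Cyclic? Yes (gcd=1)

|ℤ_3×ℤ_29| = 87, max element order = 87


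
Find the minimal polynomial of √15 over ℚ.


√15 satisfies x² - 15 = 0, irreducible over ℚ since 15 is squarefree

Minimal polynomial: x² - 15


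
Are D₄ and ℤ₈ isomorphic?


Comparing D₄ and ℤ₈:
D₄ is non-abelian, ℤ₈ is abelian

No, D₄ ≇ ℤ₈


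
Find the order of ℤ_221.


ℤ_n has n elements.

|ℤ_221| = 221


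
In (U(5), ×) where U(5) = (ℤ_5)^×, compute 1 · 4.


Operation: multiplication mod 5
1 · 4 = (a × b) mod 5 with a = 1, b = 4

1 · 4 = 4


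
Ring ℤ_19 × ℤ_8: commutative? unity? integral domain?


Direct product ring; commutative with unity (1,1); but (1,0)·(0,1) = (0,0) gives zero divisors, so not an integral domain
Commutative: Yes
Integral domain: No
Has unity: Yes

ℤ_19 × ℤ_8: Commutative=Yes, Unity=Yes


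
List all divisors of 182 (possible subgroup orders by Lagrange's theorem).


Lagrange's theorem: |H| divides |G|
|G| = 182
Divisors of 182: 1, 2, 7, 13, 14, 26, 91, 182

Possible subgroup orders: {1, 2, 7, 13, 14, 26, 91, 182}


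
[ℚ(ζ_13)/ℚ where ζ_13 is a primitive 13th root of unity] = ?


[ℚ(ζ_n):ℚ] = deg Φ_n(x) = φ(n). Here φ(13) = 12

[ℚ(ζ_13)/ℚ where ζ_13 is a primitive 13th root of unity] = 12


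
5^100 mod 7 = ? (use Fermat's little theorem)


Fermat's little theorem: if p is prime and gcd(a,p)=1, then a^(p-1) ≡ 1 (mod p)
p = 7 is prime, gcd(5,7) = 1
Reduce exponent: 100 mod 6 = 4
So 5^100 ≡ 5^4 (mod 7)
5^4 mod 7 = 2

5^100 ≡ 2 (mod 7)


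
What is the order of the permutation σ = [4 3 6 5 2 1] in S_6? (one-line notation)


Cycle decomposition: (1 4 5 2 3 6)
Cycle lengths: 6
Order = lcm(6) = 6

ord(σ) = 6


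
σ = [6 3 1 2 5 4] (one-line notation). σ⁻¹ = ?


To find σ⁻¹, swap domain and range:
σ(1) = 6 → σ⁻¹(6) = 1
σ(2) = 3 → σ⁻¹(3) = 2
σ(3) = 1 → σ⁻¹(1) = 3
σ(4) = 2 → σ⁻¹(2) = 4
σ(5) = 5 → σ⁻¹(5) = 5
σ(6) = 4 → σ⁻¹(4) = 6

σ⁻¹ = [3 4 2 6 5 1]


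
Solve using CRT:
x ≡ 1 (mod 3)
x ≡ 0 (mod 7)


m₁ = 3, m₂ = 7, gcd = 1, so CRT applies. M = m₁·m₂ = 21
Let M₁ = M/m₁ = 7, M₂ = M/m₂ = 3
Find y₁ ≡ M₁⁻¹ (mod m₁): 7⁻¹ ≡ 1 (mod 3)
Find y₂ ≡ M₂⁻¹ (mod m₂): 3⁻¹ ≡ 5 (mod 7)
x = a₁·M₁·y₁ + a₂·M₂·y₂ = 1·7·1 + 0·3·5 = 7
Reduce mod 21: x ≡ 7
Check: 7 mod 3 = 1 ✓, 7 mod 7 = 0 ✓

x ≡ 7 (mod 21)


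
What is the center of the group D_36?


Z(G) = {g ∈ G | gx = xg for all x ∈ G}
For even n, Z(D_n) = {e, r^(n/2)}: the 180° rotation r^18 commutes with every reflection and rotation

Z(D_36) = {e, r^18}


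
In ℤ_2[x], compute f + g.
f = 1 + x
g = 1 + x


Add coefficients mod 2:
x^0: 1 + 1 = 0 (mod 2)
x^1: 1 + 1 = 0 (mod 2)
Result: 0

f + g = 0


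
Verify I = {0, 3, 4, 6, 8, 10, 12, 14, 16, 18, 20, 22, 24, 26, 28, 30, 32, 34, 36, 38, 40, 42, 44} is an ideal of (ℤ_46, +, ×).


Check ideal conditions for I = {0, 3, 4, 6, 8, 10, 12, 14, 16, 18, 20, 22, 24, 26, 28, 30, 32, 34, 36, 38, 40, 42, 44} in ℤ_46:
(1) I is an additive subgroup? No
(2) For r ∈ ℤ_46 and a ∈ I: r·a ∈ I? No  [counterexample: r=2, a=24, r·a mod 46 = 2 ∉ I]

No, I is not an ideal of ℤ_46


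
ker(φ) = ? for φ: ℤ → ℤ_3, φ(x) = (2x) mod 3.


Kernel = preimage of identity
ker(φ) = {x ∈ ℤ : 2x ≡ 0 (mod 3)}. gcd(2,3) = 1, so 2x ≡ 0 (mod 3) ⟺ x ≡ 0 (mod 3/1 = 3). Hence ker(φ) = 3ℤ

ker(φ) = 3ℤ


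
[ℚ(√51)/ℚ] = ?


√51 has minimal polynomial x² - 51 (irreducible over ℚ since 51 is squarefree)

[ℚ(√51)/ℚ] = 2


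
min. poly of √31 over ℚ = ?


√31 satisfies x² - 31 = 0, irreducible over ℚ since 31 is squarefree

Minimal polynomial: x² - 31


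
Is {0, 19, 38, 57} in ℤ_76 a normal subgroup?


H = {0, 19, 38, 57} in ℤ_76
ℤ_76 is abelian; every subgroup of an abelian group is normal

Yes, normal subgroup


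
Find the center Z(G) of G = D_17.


Z(G) = {g ∈ G | gx = xg for all x ∈ G}
For odd n, Z(D_n) = {e}: no nontrivial rotation commutes with all reflections

Z(D_17) = {e}


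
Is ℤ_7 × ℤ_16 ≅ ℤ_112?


Comparing ℤ_7 × ℤ_16 and ℤ_112:
gcd(7,16) = 1, so ℤ_7 × ℤ_16 ≅ ℤ_112 (CRT)

Yes, ℤ_7 × ℤ_16 ≅ ℤ_112
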